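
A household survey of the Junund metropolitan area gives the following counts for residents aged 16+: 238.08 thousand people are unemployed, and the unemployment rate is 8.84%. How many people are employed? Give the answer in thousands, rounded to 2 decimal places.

About 2,455.13 thousand are employed.

Labor force = U / u = 238.08 / 0.0884 ≈ 2,693.21 thousand.
Employed = labor force − unemployed = 2,693.21 − 238.08 = 2,455.13 thousand.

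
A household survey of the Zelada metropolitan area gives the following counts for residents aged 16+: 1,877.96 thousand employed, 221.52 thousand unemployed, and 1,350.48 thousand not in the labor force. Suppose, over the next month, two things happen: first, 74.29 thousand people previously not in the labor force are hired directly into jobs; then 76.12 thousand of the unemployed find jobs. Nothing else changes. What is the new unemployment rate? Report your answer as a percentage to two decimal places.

Initially, labor force = 1,877.96 + 221.52 = 2,099.48 thousand, so u = 221.52/2,099.48 = 10.55%.
After the first change, employed and labor force both rise by 74.29; unemployed unchanged → E = 1,952.25, U = 221.52, labor force = 2,173.77 thousand.
After the second change, unemployed falls and employed rises by 76.12; labor force unchanged → E = 2,028.37, U = 145.40, labor force = 2,173.77 thousand.
New unemployment rate = 145.40 / 2,173.77 = 6.69%.

New unemployment rate ≈ 6.69%.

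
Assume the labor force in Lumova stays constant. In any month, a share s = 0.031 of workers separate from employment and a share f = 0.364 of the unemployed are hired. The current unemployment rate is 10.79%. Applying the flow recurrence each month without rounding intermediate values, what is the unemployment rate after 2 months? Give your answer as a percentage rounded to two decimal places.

With a fixed labor force, u_{t+1} = u_t + s·(1−u_t) − f·u_t = u_t·(1−s−f) + s.
Here 1−s−f = 0.605 and s = 0.031.
u_1 = 0.107900 × 0.605 + 0.031 = 0.096279.
u_2 = 0.096279 × 0.605 + 0.031 = 0.089249.

Unemployment rate after two months ≈ 8.92%.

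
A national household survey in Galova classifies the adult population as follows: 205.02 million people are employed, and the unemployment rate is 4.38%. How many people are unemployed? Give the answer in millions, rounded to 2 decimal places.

About 9.39 million are unemployed.

Let U be the number unemployed. The labor force is E + U, and U/(E+U) = 0.0438.
So U = 0.0438 × 205.02 / (1 − 0.0438) = 8.9799 / 0.9562 ≈ 9.39 million.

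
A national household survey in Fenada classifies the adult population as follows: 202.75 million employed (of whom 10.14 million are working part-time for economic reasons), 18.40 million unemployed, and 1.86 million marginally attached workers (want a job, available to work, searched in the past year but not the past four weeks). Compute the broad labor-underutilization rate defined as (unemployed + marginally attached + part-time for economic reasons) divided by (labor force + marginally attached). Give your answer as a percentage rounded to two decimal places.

Broad underutilization rate ≈ 13.63%.

Labor force = 202.75 + 18.40 = 221.15 million.
Numerator = 18.40 + 1.86 + 10.14 = 30.40 million.
Denominator = 221.15 + 1.86 = 223.01 million.
Broad rate = 30.40 / 223.01 = 13.63%.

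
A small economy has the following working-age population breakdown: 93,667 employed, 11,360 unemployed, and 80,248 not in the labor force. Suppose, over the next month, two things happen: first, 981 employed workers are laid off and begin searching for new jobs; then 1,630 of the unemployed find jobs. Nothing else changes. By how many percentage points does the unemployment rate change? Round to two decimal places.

Initially, labor force = 93,667 + 11,360 = 105,027, so u = 11,360/105,027 = 10.82%.
After the first change, employed falls and unemployed rises by 981; labor force unchanged → E = 92,686, U = 12,341, labor force = 105,027.
After the second change, unemployed falls and employed rises by 1,630; labor force unchanged → E = 94,316, U = 10,711, labor force = 105,027.
New unemployment rate = 10,711 / 105,027 = 10.20%.
Change = 10.20% − 10.82% = −0.62 percentage points.

The unemployment rate changes by −0.62 percentage points.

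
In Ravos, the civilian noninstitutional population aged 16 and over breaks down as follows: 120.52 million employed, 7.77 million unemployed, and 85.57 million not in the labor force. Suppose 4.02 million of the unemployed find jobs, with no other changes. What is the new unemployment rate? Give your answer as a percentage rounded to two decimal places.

Initially, labor force = 120.52 + 7.77 = 128.29 million, so u = 7.77/128.29 = 6.06%.
After the change, unemployed falls and employed rises by 4.02; labor force unchanged → E = 124.54, U = 3.75, labor force = 128.29 million.
New unemployment rate = 3.75 / 128.29 = 2.92%.

New unemployment rate ≈ 2.92%.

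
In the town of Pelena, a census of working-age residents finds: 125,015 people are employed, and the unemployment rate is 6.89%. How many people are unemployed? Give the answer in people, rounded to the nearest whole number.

About 9,251 are unemployed.

Let U be the number unemployed. The labor force is E + U, and U/(E+U) = 0.0689.
So U = 0.0689 × 125,015 / (1 − 0.0689) = 8613.53 / 0.9311 ≈ 9,251.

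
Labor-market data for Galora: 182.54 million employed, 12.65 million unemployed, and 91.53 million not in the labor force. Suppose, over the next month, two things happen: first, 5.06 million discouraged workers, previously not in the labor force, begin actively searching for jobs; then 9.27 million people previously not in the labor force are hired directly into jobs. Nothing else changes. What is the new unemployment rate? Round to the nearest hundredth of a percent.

New unemployment rate ≈ 8.45%.

Initially, labor force = 182.54 + 12.65 = 195.19 million, so u = 12.65/195.19 = 6.48%.
After the first change, unemployed and labor force both rise by 5.06 → E = 182.54, U = 17.71, labor force = 200.25 million.
After the second change, employed and labor force both rise by 9.27; unemployed unchanged → E = 191.81, U = 17.71, labor force = 209.52 million.
New unemployment rate = 17.71 / 209.52 = 8.45%.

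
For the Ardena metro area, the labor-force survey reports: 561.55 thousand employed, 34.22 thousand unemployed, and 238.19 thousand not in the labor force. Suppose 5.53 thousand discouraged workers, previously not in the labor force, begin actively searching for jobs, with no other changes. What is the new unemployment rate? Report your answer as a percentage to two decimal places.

Initially, labor force = 561.55 + 34.22 = 595.77 thousand, so u = 34.22/595.77 = 5.74%.
After the change, unemployed and labor force both rise by 5.53 → E = 561.55, U = 39.75, labor force = 601.30 thousand.
New unemployment rate = 39.75 / 601.30 = 6.61%.

New unemployment rate ≈ 6.61%.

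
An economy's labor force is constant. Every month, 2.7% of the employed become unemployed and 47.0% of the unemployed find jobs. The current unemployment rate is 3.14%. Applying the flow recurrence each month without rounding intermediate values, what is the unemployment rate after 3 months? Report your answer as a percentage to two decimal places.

Unemployment rate after three months ≈ 5.14%.

With a fixed labor force, u_{t+1} = u_t + s·(1−u_t) − f·u_t = u_t·(1−s−f) + s.
Here 1−s−f = 0.503 and s = 0.027.
u_1 = 0.031400 × 0.503 + 0.027 = 0.042794.
u_2 = 0.042794 × 0.503 + 0.027 = 0.048525.
u_3 = 0.048525 × 0.503 + 0.027 = 0.051408.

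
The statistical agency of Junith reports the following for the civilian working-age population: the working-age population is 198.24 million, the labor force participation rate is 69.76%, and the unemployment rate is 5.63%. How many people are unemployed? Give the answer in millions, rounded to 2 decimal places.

About 7.79 million are unemployed.

Labor force = 0.6976 × 198.24 = 138.29 million.
Unemployed = 0.0563 × 138.29 ≈ 7.79 million.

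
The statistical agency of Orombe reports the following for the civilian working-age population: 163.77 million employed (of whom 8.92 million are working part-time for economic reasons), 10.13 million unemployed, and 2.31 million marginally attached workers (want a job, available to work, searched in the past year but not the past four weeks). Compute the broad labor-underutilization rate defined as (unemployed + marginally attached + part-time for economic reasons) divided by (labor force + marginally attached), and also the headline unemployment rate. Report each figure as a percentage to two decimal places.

Broad underutilization rate ≈ 12.12%; headline unemployment rate ≈ 5.83%.

Labor force = 163.77 + 10.13 = 173.90 million.
Numerator = 10.13 + 2.31 + 8.92 = 21.36 million.
Denominator = 173.90 + 2.31 = 176.21 million.
Broad rate = 21.36 / 176.21 = 12.12%.
Headline unemployment rate = 10.13 / 173.90 = 5.83%.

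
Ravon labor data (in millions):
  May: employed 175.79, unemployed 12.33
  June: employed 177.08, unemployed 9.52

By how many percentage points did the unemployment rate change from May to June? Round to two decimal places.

The unemployment rate changed by −1.45 percentage points.

May: labor force = 175.79 + 12.33 = 188.12; u = 12.33/188.12 = 6.55%.
June: labor force = 177.08 + 9.52 = 186.60; u = 9.52/186.60 = 5.10%.
Change = 5.10% − 6.55% = −1.45 pp.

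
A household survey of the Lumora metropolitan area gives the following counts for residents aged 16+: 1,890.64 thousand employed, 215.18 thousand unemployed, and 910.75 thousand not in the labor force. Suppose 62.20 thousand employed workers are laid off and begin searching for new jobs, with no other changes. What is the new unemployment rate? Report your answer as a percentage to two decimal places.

New unemployment rate ≈ 13.17%.

Initially, labor force = 1,890.64 + 215.18 = 2,105.82 thousand, so u = 215.18/2,105.82 = 10.22%.
After the change, employed falls and unemployed rises by 62.20; labor force unchanged → E = 1,828.44, U = 277.38, labor force = 2,105.82 thousand.
New unemployment rate = 277.38 / 2,105.82 = 13.17%.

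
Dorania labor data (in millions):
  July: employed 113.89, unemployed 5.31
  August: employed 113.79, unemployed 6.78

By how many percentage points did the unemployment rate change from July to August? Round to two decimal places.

July: labor force = 113.89 + 5.31 = 119.20; u = 5.31/119.20 = 4.45%.
August: labor force = 113.79 + 6.78 = 120.57; u = 6.78/120.57 = 5.62%.
Change = 5.62% − 4.45% = +1.17 pp.

The unemployment rate changed by +1.17 percentage points.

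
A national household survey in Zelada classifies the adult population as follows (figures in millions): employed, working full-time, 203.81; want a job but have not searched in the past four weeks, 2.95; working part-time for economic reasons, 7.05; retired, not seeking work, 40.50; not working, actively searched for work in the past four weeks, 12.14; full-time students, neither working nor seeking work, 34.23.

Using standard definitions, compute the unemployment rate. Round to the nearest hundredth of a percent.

Unemployment rate ≈ 5.44%.

Employed = 203.81 + 7.05 = 210.86 million (anyone who worked, including part-time for economic reasons, counts as employed).
Unemployed = 12.14 million.
Labor force = 210.86 + 12.14 = 223.00 million.
Unemployment rate = 12.14 / 223.00 = 5.44%.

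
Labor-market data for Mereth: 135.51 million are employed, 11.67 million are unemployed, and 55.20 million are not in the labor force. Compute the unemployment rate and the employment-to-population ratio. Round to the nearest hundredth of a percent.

Unemployment rate ≈ 7.93%; employment-population ratio ≈ 66.96%.

Labor force = employed + unemployed = 135.51 + 11.67 = 147.18 million.
Working-age population = 147.18 + 55.20 = 202.38 million.
Unemployment rate = 11.67 / 147.18 = 7.93%.
Employment-population ratio = 135.51 / 202.38 = 66.96%.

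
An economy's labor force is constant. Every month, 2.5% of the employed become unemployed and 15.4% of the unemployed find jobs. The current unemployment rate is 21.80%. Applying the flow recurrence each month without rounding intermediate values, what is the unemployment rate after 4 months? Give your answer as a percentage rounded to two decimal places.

Unemployment rate after four months ≈ 17.53%.

With a fixed labor force, u_{t+1} = u_t + s·(1−u_t) − f·u_t = u_t·(1−s−f) + s.
Here 1−s−f = 0.821 and s = 0.025.
u_1 = 0.218000 × 0.821 + 0.025 = 0.203978.
u_2 = 0.203978 × 0.821 + 0.025 = 0.192466.
u_3 = 0.192466 × 0.821 + 0.025 = 0.183015.
u_4 = 0.183015 × 0.821 + 0.025 = 0.175255.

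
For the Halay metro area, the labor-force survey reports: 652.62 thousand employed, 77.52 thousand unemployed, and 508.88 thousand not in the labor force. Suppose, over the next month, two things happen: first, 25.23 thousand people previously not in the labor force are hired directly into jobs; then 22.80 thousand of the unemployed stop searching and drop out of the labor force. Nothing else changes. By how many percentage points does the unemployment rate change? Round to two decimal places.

The unemployment rate changes by −3.15 percentage points.

Initially, labor force = 652.62 + 77.52 = 730.14 thousand, so u = 77.52/730.14 = 10.62%.
After the first change, employed and labor force both rise by 25.23; unemployed unchanged → E = 677.85, U = 77.52, labor force = 755.37 thousand.
After the second change, unemployed and labor force both fall by 22.80 → E = 677.85, U = 54.72, labor force = 732.57 thousand.
New unemployment rate = 54.72 / 732.57 = 7.47%.
Change = 7.47% − 10.62% = −3.15 percentage points.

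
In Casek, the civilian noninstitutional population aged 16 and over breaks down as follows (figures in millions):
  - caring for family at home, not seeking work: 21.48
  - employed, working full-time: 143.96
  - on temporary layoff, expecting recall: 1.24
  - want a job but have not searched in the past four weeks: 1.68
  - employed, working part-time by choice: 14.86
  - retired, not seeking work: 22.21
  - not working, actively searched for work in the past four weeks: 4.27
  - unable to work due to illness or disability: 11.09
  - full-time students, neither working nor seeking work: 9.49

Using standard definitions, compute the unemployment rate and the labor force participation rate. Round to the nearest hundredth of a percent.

Unemployment rate ≈ 3.35%; labor force participation rate ≈ 71.36%.

Employed = 143.96 + 14.86 = 158.82 million.
Unemployed = 1.24 + 4.27 = 5.51 million (jobless and actively searching, or on temporary layoff).
Labor force = 158.82 + 5.51 = 164.33 million.
Not in labor force = 21.48 + 1.68 + 22.21 + 11.09 + 9.49 = 65.95 million (those not working and not actively searching are outside the labor force — including those who want a job but have given up searching).
Civilian working-age population = 164.33 + 65.95 = 230.28 million.
Unemployment rate = 5.51 / 164.33 = 3.35%.
Labor force participation rate = 164.33 / 230.28 = 71.36%.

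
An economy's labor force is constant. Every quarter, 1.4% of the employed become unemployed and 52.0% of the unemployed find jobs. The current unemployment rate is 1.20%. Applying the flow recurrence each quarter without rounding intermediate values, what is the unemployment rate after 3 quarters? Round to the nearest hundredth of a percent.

With a fixed labor force, u_{t+1} = u_t + s·(1−u_t) − f·u_t = u_t·(1−s−f) + s.
Here 1−s−f = 0.466 and s = 0.014.
u_1 = 0.012000 × 0.466 + 0.014 = 0.019592.
u_2 = 0.019592 × 0.466 + 0.014 = 0.023130.
u_3 = 0.023130 × 0.466 + 0.014 = 0.024779.

Unemployment rate after three quarters ≈ 2.48%.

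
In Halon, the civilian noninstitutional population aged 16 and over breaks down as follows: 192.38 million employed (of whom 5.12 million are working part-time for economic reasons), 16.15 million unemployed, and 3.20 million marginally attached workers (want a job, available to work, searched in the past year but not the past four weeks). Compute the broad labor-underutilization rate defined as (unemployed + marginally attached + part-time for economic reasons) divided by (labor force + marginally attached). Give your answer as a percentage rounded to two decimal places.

Labor force = 192.38 + 16.15 = 208.53 million.
Numerator = 16.15 + 3.20 + 5.12 = 24.47 million.
Denominator = 208.53 + 3.20 = 211.73 million.
Broad rate = 24.47 / 211.73 = 11.56%.

Broad underutilization rate ≈ 11.56%.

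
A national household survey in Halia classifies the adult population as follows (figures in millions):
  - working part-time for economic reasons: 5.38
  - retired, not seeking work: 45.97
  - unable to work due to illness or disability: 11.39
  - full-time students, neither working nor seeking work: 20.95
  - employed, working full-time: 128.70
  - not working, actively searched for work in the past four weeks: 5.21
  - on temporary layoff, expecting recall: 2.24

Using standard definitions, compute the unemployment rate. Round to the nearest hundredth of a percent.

Unemployment rate ≈ 5.26%.

Employed = 5.38 + 128.70 = 134.08 million (anyone who worked, including part-time for economic reasons, counts as employed).
Unemployed = 5.21 + 2.24 = 7.45 million (jobless and actively searching, or on temporary layoff).
Labor force = 134.08 + 7.45 = 141.53 million.
Unemployment rate = 7.45 / 141.53 = 5.26%.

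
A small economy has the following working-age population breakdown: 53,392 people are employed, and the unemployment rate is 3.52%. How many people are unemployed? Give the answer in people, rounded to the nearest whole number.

Let U be the number unemployed. The labor force is E + U, and U/(E+U) = 0.0352.
So U = 0.0352 × 53,392 / (1 − 0.0352) = 1879.40 / 0.9648 ≈ 1,948.

About 1,948 are unemployed.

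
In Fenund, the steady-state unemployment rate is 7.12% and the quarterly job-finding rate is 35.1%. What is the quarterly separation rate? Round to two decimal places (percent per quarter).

From u* = s/(s+f): s = u·f/(1−u).
s = 0.0712 × 35.1 / (1 − 0.0712) = 2.4991 / 0.9288 ≈ 2.69% per quarter.

Separation rate ≈ 2.69% per quarter.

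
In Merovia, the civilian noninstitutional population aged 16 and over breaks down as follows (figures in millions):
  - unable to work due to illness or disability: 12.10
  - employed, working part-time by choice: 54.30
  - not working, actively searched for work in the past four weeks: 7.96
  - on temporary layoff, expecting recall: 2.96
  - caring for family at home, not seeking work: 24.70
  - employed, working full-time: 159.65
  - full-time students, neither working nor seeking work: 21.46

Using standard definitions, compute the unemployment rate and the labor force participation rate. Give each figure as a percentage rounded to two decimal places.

Unemployment rate ≈ 4.86%; labor force participation rate ≈ 79.42%.

Employed = 54.30 + 159.65 = 213.95 million.
Unemployed = 7.96 + 2.96 = 10.92 million (jobless and actively searching, or on temporary layoff).
Labor force = 213.95 + 10.92 = 224.87 million.
Not in labor force = 12.10 + 24.70 + 21.46 = 58.26 million (those not working and not actively searching are outside the labor force).
Civilian working-age population = 224.87 + 58.26 = 283.13 million.
Unemployment rate = 10.92 / 224.87 = 4.86%.
Labor force participation rate = 224.87 / 283.13 = 79.42%.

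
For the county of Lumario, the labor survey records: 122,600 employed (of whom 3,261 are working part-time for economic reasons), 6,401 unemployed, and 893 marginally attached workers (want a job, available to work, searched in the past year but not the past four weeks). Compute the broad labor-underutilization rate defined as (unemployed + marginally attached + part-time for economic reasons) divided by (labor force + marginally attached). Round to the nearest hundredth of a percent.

Labor force = 122,600 + 6,401 = 129,001.
Numerator = 6,401 + 893 + 3,261 = 10,555.
Denominator = 129,001 + 893 = 129,894.
Broad rate = 10,555 / 129,894 = 8.13%.

Broad underutilization rate ≈ 8.13%.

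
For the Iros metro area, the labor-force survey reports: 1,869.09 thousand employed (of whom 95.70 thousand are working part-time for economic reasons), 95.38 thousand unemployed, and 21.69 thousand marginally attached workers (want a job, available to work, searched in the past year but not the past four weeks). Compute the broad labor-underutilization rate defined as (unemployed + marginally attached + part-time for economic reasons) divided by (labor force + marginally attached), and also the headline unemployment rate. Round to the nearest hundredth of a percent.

Labor force = 1,869.09 + 95.38 = 1,964.47 thousand.
Numerator = 95.38 + 21.69 + 95.70 = 212.77 thousand.
Denominator = 1,964.47 + 21.69 = 1,986.16 thousand.
Broad rate = 212.77 / 1,986.16 = 10.71%.
Headline unemployment rate = 95.38 / 1,964.47 = 4.86%.

Broad underutilization rate ≈ 10.71%; headline unemployment rate ≈ 4.86%.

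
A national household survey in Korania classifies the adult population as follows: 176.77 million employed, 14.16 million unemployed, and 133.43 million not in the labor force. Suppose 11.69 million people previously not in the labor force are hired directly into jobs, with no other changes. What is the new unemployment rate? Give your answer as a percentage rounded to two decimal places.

New unemployment rate ≈ 6.99%.

Initially, labor force = 176.77 + 14.16 = 190.93 million, so u = 14.16/190.93 = 7.42%.
After the change, employed and labor force both rise by 11.69; unemployed unchanged → E = 188.46, U = 14.16, labor force = 202.62 million.
New unemployment rate = 14.16 / 202.62 = 6.99%.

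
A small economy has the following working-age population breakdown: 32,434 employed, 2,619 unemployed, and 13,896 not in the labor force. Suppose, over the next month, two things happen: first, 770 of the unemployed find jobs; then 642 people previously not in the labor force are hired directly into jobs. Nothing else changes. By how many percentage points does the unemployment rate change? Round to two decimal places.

Initially, labor force = 32,434 + 2,619 = 35,053, so u = 2,619/35,053 = 7.47%.
After the first change, unemployed falls and employed rises by 770; labor force unchanged → E = 33,204, U = 1,849, labor force = 35,053.
After the second change, employed and labor force both rise by 642; unemployed unchanged → E = 33,846, U = 1,849, labor force = 35,695.
New unemployment rate = 1,849 / 35,695 = 5.18%.
Change = 5.18% − 7.47% = −2.29 percentage points.

The unemployment rate changes by −2.29 percentage points.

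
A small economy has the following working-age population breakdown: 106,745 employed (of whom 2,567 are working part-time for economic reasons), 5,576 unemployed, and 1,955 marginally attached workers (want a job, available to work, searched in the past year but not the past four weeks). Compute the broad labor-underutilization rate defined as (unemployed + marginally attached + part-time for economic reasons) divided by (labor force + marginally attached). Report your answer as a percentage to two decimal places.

Broad underutilization rate ≈ 8.84%.

Labor force = 106,745 + 5,576 = 112,321.
Numerator = 5,576 + 1,955 + 2,567 = 10,098.
Denominator = 112,321 + 1,955 = 114,276.
Broad rate = 10,098 / 114,276 = 8.84%.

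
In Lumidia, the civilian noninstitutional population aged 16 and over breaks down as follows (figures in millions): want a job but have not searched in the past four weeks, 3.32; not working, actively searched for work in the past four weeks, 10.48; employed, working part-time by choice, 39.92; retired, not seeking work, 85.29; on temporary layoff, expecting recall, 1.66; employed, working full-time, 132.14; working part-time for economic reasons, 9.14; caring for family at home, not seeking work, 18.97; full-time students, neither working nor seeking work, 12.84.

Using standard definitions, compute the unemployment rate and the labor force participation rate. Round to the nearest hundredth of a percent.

Employed = 39.92 + 132.14 + 9.14 = 181.20 million (anyone who worked, including part-time for economic reasons, counts as employed).
Unemployed = 10.48 + 1.66 = 12.14 million (jobless and actively searching, or on temporary layoff).
Labor force = 181.20 + 12.14 = 193.34 million.
Not in labor force = 3.32 + 85.29 + 18.97 + 12.84 = 120.42 million (those not working and not actively searching are outside the labor force — including those who want a job but have given up searching).
Civilian working-age population = 193.34 + 120.42 = 313.76 million.
Unemployment rate = 12.14 / 193.34 = 6.28%.
Labor force participation rate = 193.34 / 313.76 = 61.62%.

Unemployment rate ≈ 6.28%; labor force participation rate ≈ 61.62%.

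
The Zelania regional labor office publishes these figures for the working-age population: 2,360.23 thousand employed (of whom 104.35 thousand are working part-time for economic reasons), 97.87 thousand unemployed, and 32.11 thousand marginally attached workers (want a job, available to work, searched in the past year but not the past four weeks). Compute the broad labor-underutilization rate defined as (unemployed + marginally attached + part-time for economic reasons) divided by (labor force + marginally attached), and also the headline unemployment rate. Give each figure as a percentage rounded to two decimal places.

Labor force = 2,360.23 + 97.87 = 2,458.10 thousand.
Numerator = 97.87 + 32.11 + 104.35 = 234.33 thousand.
Denominator = 2,458.10 + 32.11 = 2,490.21 thousand.
Broad rate = 234.33 / 2,490.21 = 9.41%.
Headline unemployment rate = 97.87 / 2,458.10 = 3.98%.

Broad underutilization rate ≈ 9.41%; headline unemployment rate ≈ 3.98%.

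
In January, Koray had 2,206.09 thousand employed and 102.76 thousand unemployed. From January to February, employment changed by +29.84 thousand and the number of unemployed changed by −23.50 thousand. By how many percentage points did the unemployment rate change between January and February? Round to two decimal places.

The unemployment rate changed by −1.03 percentage points.

January: labor force = 2,206.09 + 102.76 = 2,308.85; u = 102.76/2,308.85 = 4.45%.
February: labor force = 2,235.93 + 79.26 = 2,315.19; u = 79.26/2,315.19 = 3.42%.
Change = 3.42% − 4.45% = −1.03 pp.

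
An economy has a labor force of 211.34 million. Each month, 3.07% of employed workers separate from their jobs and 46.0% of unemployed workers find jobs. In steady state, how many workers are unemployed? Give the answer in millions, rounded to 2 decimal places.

Steady-state unemployment rate u* = s/(s+f) = 3.07/(3.07+46.0) = 0.062564.
Unemployed = u* × labor force = 0.062564 × 211.34 ≈ 13.22 million.

About 13.22 million are unemployed in steady state.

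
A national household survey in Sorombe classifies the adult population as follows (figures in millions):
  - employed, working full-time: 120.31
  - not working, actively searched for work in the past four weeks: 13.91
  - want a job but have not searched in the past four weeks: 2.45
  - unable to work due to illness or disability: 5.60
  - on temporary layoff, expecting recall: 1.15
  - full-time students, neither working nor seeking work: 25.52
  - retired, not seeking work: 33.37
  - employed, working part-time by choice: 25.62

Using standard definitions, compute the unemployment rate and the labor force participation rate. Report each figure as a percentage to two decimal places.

Unemployment rate ≈ 9.35%; labor force participation rate ≈ 70.63%.

Employed = 120.31 + 25.62 = 145.93 million.
Unemployed = 13.91 + 1.15 = 15.06 million (jobless and actively searching, or on temporary layoff).
Labor force = 145.93 + 15.06 = 160.99 million.
Not in labor force = 2.45 + 5.60 + 25.52 + 33.37 = 66.94 million (those not working and not actively searching are outside the labor force — including those who want a job but have given up searching).
Civilian working-age population = 160.99 + 66.94 = 227.93 million.
Unemployment rate = 15.06 / 160.99 = 9.35%.
Labor force participation rate = 160.99 / 227.93 = 70.63%.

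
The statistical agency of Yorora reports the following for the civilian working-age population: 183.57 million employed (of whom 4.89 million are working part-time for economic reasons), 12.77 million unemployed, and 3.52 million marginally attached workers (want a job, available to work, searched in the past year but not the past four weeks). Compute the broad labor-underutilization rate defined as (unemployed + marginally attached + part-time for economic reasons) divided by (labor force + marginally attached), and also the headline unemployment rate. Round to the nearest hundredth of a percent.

Labor force = 183.57 + 12.77 = 196.34 million.
Numerator = 12.77 + 3.52 + 4.89 = 21.18 million.
Denominator = 196.34 + 3.52 = 199.86 million.
Broad rate = 21.18 / 199.86 = 10.60%.
Headline unemployment rate = 12.77 / 196.34 = 6.50%.

Broad underutilization rate ≈ 10.60%; headline unemployment rate ≈ 6.50%.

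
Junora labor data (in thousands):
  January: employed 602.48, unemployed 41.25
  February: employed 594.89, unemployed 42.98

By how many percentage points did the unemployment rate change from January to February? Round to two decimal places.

The unemployment rate changed by +0.33 percentage points.

January: labor force = 602.48 + 41.25 = 643.73; u = 41.25/643.73 = 6.41%.
February: labor force = 594.89 + 42.98 = 637.87; u = 42.98/637.87 = 6.74%.
Change = 6.74% − 6.41% = +0.33 pp.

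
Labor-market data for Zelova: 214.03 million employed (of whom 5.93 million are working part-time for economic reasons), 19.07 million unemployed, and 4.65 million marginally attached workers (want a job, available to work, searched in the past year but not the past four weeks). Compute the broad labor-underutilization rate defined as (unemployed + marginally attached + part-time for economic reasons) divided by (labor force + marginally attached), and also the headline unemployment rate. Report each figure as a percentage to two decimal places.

Labor force = 214.03 + 19.07 = 233.10 million.
Numerator = 19.07 + 4.65 + 5.93 = 29.65 million.
Denominator = 233.10 + 4.65 = 237.75 million.
Broad rate = 29.65 / 237.75 = 12.47%.
Headline unemployment rate = 19.07 / 233.10 = 8.18%.

Broad underutilization rate ≈ 12.47%; headline unemployment rate ≈ 8.18%.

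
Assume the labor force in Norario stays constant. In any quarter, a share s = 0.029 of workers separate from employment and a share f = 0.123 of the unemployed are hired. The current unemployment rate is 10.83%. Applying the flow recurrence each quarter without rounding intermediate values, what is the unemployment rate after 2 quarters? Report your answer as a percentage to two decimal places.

With a fixed labor force, u_{t+1} = u_t + s·(1−u_t) − f·u_t = u_t·(1−s−f) + s.
Here 1−s−f = 0.848 and s = 0.029.
u_1 = 0.108300 × 0.848 + 0.029 = 0.120838.
u_2 = 0.120838 × 0.848 + 0.029 = 0.131471.

Unemployment rate after two quarters ≈ 13.15%.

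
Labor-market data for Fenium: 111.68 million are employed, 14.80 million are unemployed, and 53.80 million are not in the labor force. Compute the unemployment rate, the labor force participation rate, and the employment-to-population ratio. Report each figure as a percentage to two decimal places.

Labor force = employed + unemployed = 111.68 + 14.80 = 126.48 million.
Working-age population = 126.48 + 53.80 = 180.28 million.
Unemployment rate = 14.80 / 126.48 = 11.70%.
Labor force participation rate = 126.48 / 180.28 = 70.16%.
Employment-population ratio = 111.68 / 180.28 = 61.95%.

Unemployment rate ≈ 11.70%; labor force participation rate ≈ 70.16%; employment-population ratio ≈ 61.95%.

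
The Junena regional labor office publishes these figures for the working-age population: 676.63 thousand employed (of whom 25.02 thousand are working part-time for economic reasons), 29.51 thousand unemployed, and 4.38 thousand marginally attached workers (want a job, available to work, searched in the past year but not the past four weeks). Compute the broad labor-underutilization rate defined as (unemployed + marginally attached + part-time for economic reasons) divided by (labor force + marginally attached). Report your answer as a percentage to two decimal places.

Broad underutilization rate ≈ 8.29%.

Labor force = 676.63 + 29.51 = 706.14 thousand.
Numerator = 29.51 + 4.38 + 25.02 = 58.91 thousand.
Denominator = 706.14 + 4.38 = 710.52 thousand.
Broad rate = 58.91 / 710.52 = 8.29%.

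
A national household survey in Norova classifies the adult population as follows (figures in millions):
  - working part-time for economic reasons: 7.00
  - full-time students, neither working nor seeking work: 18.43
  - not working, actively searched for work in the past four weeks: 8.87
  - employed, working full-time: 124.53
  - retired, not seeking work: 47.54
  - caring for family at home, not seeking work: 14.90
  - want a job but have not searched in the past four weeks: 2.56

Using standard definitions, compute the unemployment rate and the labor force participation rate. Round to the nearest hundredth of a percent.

Unemployment rate ≈ 6.32%; labor force participation rate ≈ 62.73%.

Employed = 7.00 + 124.53 = 131.53 million (anyone who worked, including part-time for economic reasons, counts as employed).
Unemployed = 8.87 million.
Labor force = 131.53 + 8.87 = 140.40 million.
Not in labor force = 18.43 + 47.54 + 14.90 + 2.56 = 83.43 million (those not working and not actively searching are outside the labor force — including those who want a job but have given up searching).
Civilian working-age population = 140.40 + 83.43 = 223.83 million.
Unemployment rate = 8.87 / 140.40 = 6.32%.
Labor force participation rate = 140.40 / 223.83 = 62.73%.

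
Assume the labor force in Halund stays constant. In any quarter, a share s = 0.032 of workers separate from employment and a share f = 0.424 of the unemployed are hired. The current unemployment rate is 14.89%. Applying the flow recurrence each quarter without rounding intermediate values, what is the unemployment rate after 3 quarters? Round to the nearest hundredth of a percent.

With a fixed labor force, u_{t+1} = u_t + s·(1−u_t) − f·u_t = u_t·(1−s−f) + s.
Here 1−s−f = 0.544 and s = 0.032.
u_1 = 0.148900 × 0.544 + 0.032 = 0.113002.
u_2 = 0.113002 × 0.544 + 0.032 = 0.093473.
u_3 = 0.093473 × 0.544 + 0.032 = 0.082849.

Unemployment rate after three quarters ≈ 8.28%.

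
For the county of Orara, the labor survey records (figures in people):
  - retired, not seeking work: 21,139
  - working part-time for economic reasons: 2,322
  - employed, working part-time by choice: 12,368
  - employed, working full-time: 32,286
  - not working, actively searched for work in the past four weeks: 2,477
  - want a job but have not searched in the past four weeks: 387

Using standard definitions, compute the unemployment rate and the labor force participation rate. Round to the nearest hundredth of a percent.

Unemployment rate ≈ 5.01%; labor force participation rate ≈ 69.67%.

Employed = 2,322 + 12,368 + 32,286 = 46,976 (anyone who worked, including part-time for economic reasons, counts as employed).
Unemployed = 2,477.
Labor force = 46,976 + 2,477 = 49,453.
Not in labor force = 21,139 + 387 = 21,526 (those not working and not actively searching are outside the labor force — including those who want a job but have given up searching).
Civilian working-age population = 49,453 + 21,526 = 70,979.
Unemployment rate = 2,477 / 49,453 = 5.01%.
Labor force participation rate = 49,453 / 70,979 = 69.67%.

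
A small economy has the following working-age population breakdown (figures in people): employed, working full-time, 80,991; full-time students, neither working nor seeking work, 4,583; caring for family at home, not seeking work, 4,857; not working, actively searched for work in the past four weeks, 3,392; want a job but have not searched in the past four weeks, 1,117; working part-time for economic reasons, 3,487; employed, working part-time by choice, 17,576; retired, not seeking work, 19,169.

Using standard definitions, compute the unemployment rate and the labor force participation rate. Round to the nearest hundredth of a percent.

Unemployment rate ≈ 3.22%; labor force participation rate ≈ 78.01%.

Employed = 80,991 + 3,487 + 17,576 = 102,054 (anyone who worked, including part-time for economic reasons, counts as employed).
Unemployed = 3,392.
Labor force = 102,054 + 3,392 = 105,446.
Not in labor force = 4,583 + 4,857 + 1,117 + 19,169 = 29,726 (those not working and not actively searching are outside the labor force — including those who want a job but have given up searching).
Civilian working-age population = 105,446 + 29,726 = 135,172.
Unemployment rate = 3,392 / 105,446 = 3.22%.
Labor force participation rate = 105,446 / 135,172 = 78.01%.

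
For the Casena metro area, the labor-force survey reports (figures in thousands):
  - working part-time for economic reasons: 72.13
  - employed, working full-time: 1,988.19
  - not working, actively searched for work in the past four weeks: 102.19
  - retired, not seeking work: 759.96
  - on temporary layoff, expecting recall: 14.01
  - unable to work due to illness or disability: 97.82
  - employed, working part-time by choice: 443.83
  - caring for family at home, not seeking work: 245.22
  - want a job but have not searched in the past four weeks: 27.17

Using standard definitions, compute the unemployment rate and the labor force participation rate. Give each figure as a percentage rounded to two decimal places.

Employed = 72.13 + 1,988.19 + 443.83 = 2,504.15 thousand (anyone who worked, including part-time for economic reasons, counts as employed).
Unemployed = 102.19 + 14.01 = 116.20 thousand (jobless and actively searching, or on temporary layoff).
Labor force = 2,504.15 + 116.20 = 2,620.35 thousand.
Not in labor force = 759.96 + 97.82 + 245.22 + 27.17 = 1,130.17 thousand (those not working and not actively searching are outside the labor force — including those who want a job but have given up searching).
Civilian working-age population = 2,620.35 + 1,130.17 = 3,750.52 thousand.
Unemployment rate = 116.20 / 2,620.35 = 4.43%.
Labor force participation rate = 2,620.35 / 3,750.52 = 69.87%.

Unemployment rate ≈ 4.43%; labor force participation rate ≈ 69.87%.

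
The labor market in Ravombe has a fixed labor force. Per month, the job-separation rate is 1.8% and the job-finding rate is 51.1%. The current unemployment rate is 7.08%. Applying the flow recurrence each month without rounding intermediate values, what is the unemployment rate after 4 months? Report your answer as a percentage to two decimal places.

Unemployment rate after four months ≈ 3.58%.

With a fixed labor force, u_{t+1} = u_t + s·(1−u_t) − f·u_t = u_t·(1−s−f) + s.
Here 1−s−f = 0.471 and s = 0.018.
u_1 = 0.070800 × 0.471 + 0.018 = 0.051347.
u_2 = 0.051347 × 0.471 + 0.018 = 0.042184.
u_3 = 0.042184 × 0.471 + 0.018 = 0.037869.
u_4 = 0.037869 × 0.471 + 0.018 = 0.035836.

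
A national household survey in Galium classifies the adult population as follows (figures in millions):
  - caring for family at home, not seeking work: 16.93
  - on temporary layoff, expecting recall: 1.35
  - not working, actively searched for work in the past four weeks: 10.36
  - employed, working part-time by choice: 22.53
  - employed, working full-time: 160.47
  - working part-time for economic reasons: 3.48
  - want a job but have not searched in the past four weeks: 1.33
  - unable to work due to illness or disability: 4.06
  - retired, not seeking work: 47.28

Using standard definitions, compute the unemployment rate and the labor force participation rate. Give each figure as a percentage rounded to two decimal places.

Employed = 22.53 + 160.47 + 3.48 = 186.48 million (anyone who worked, including part-time for economic reasons, counts as employed).
Unemployed = 1.35 + 10.36 = 11.71 million (jobless and actively searching, or on temporary layoff).
Labor force = 186.48 + 11.71 = 198.19 million.
Not in labor force = 16.93 + 1.33 + 4.06 + 47.28 = 69.60 million (those not working and not actively searching are outside the labor force — including those who want a job but have given up searching).
Civilian working-age population = 198.19 + 69.60 = 267.79 million.
Unemployment rate = 11.71 / 198.19 = 5.91%.
Labor force participation rate = 198.19 / 267.79 = 74.01%.

Unemployment rate ≈ 5.91%; labor force participation rate ≈ 74.01%.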